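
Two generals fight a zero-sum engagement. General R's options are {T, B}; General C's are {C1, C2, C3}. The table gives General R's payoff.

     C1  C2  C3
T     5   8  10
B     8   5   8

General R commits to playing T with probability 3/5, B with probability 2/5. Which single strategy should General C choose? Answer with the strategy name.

C1

If General C plays C1, General R's expected payoff is (3/5)·5 + (2/5)·8 = 31/5.
If General C plays C2, General R's expected payoff is (3/5)·8 + (2/5)·5 = 34/5.
If General C plays C3, General R's expected payoff is (3/5)·10 + (2/5)·8 = 46/5.
General C minimizes General R's payoff; the smallest is 31/5, so the best response is C1.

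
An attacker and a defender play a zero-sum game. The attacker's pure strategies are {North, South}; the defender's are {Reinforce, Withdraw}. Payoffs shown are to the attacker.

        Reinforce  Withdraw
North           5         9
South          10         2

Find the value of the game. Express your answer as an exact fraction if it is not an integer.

20/3

Row minima: North → 5, South → 2; maximin = 5.
Column maxima: Reinforce → 10, Withdraw → 9; minimax = 9.
5 ≠ 9, so there is no saddle point; optimal play is mixed.
Let the attacker play North with probability p. Expected payoff against Reinforce: 5p + 10(1−p) = −5p + 10; against Withdraw: 9p + 2(1−p) = 7p + 2.
Setting these equal: −5p + 10 = 7p + 2 ⇒ −12p = -8 ⇒ p = 2/3, and the value is (-5)·(2/3) + 10 = 20/3.
For the defender: with q = P(Reinforce), equating North's and South's payoffs gives −4q + 9 = 8q + 2 ⇒ q = 7/12.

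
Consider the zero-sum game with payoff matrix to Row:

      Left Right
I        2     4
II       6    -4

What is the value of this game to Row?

Row minima: I → 2, II → -4; maximin = 2.
Column maxima: Left → 6, Right → 4; minimax = 4.
2 ≠ 4, so there is no saddle point; optimal play is mixed.
Let Row play I with probability p. Expected payoff against Left: 2p + 6(1−p) = −4p + 6; against Right: 4p + (-4)(1−p) = 8p − 4.
Setting these equal: −4p + 6 = 8p − 4 ⇒ −12p = -10 ⇒ p = 5/6, and the value is (-4)·(5/6) + 6 = 8/3.
For Column: with q = P(Left), equating I's and II's payoffs gives −2q + 4 = 10q − 4 ⇒ q = 2/3.

8/3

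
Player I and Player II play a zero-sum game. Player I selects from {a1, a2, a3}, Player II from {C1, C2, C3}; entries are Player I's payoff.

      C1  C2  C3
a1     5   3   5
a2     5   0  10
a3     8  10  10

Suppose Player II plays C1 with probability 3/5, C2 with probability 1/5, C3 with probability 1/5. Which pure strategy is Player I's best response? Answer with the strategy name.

Expected payoff of a1: (3/5)·5 + (1/5)·3 + (1/5)·5 = 23/5.
Expected payoff of a2: (3/5)·5 + (1/5)·0 + (1/5)·10 = 5.
Expected payoff of a3: (3/5)·8 + (1/5)·10 + (1/5)·10 = 44/5.
The largest is 44/5, so Player I's best response is a3.

a3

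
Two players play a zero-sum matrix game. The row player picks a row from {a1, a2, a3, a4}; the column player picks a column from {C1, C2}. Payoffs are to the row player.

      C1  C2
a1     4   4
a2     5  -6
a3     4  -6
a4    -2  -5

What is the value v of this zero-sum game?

Row minima: a1 → 4, a2 → -6, a3 → -6, a4 → -5; maximin = 4.
Column maxima: C1 → 5, C2 → 4; minimax = 4.
Since maximin = minimax = 4, there is a saddle point and the value is 4.

4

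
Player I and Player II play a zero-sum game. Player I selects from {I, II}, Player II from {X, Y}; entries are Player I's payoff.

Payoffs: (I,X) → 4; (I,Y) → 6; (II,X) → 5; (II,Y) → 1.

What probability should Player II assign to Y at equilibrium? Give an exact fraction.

1/6

Row minima: I → 4, II → 1; maximin = 4.
Column maxima: X → 5, Y → 6; minimax = 5.
4 ≠ 5, so there is no saddle point; optimal play is mixed.
Let Player I play I with probability p. Expected payoff against X: 4p + 5(1−p) = −p + 5; against Y: 6p + 1(1−p) = 5p + 1.
Setting these equal: −p + 5 = 5p + 1 ⇒ −6p = -4 ⇒ p = 2/3, and the value is (-1)·(2/3) + 5 = 13/3.
For Player II: with q = P(X), equating I's and II's payoffs gives −2q + 6 = 4q + 1 ⇒ q = 5/6.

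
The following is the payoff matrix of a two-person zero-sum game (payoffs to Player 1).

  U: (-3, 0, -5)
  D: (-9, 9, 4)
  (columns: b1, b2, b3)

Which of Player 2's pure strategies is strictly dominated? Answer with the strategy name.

b2

b1 holds Player 1's payoff strictly below b2 in every row: -3 < 0, -9 < 9.
So b2 is strictly dominated for Player 2.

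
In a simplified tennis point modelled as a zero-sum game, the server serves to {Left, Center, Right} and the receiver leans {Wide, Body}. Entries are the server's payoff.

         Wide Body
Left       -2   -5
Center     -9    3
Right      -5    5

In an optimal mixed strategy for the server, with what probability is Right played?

Row minima: Left → -5, Center → -9, Right → -5; maximin = -5.
Column maxima: Wide → -2, Body → 5; minimax = -2.
-5 ≠ -2, so there is no saddle point; optimal play is mixed.
Center is strictly dominated by Right, so the server never plays it.
On the remaining 2×2 (Left, Right vs Wide, Body):
Let the server play Left with probability p. Expected payoff against Wide: (-2)p + (-5)(1−p) = 3p − 5; against Body: (-5)p + 5(1−p) = −10p + 5.
Setting these equal: 3p − 5 = −10p + 5 ⇒ 13p = 10 ⇒ p = 10/13, and the value is (3)·(10/13) − 5 = -35/13.
For the receiver: with q = P(Wide), equating Left's and Right's payoffs gives 3q − 5 = −10q + 5 ⇒ q = 10/13.

3/13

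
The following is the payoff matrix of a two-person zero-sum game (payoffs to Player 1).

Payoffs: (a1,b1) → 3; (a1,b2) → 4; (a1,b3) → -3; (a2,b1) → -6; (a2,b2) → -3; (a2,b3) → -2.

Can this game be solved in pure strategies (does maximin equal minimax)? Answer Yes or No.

No

Row minima: a1 → -3, a2 → -6; maximin = -3.
Column maxima: b1 → 3, b2 → 4, b3 → -2; minimax = -2.
-3 ≠ -2, so no pure-strategy equilibrium exists.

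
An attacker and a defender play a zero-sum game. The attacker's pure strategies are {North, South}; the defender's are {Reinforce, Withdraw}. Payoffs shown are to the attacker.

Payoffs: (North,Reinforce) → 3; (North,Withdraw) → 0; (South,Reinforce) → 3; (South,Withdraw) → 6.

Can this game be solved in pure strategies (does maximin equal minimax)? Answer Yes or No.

Row minima: North → 0, South → 3; maximin = 3.
Column maxima: Reinforce → 3, Withdraw → 6; minimax = 3.
maximin = minimax = 3, so a saddle point exists.

Yes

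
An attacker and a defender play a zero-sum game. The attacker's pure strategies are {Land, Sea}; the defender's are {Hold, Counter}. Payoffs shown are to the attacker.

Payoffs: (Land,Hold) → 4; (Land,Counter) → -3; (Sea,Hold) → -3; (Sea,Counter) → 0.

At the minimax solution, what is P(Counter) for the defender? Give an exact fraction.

7/10

Row minima: Land → -3, Sea → -3; maximin = -3.
Column maxima: Hold → 4, Counter → 0; minimax = 0.
-3 ≠ 0, so there is no saddle point; optimal play is mixed.
Let the attacker play Land with probability p. Expected payoff against Hold: 4p + (-3)(1−p) = 7p − 3; against Counter: (-3)p + 0(1−p) = −3p.
Setting these equal: 7p − 3 = −3p ⇒ 10p = 3 ⇒ p = 3/10, and the value is (7)·(3/10) − 3 = -9/10.
For the defender: with q = P(Hold), equating Land's and Sea's payoffs gives 7q − 3 = −3q ⇒ q = 3/10.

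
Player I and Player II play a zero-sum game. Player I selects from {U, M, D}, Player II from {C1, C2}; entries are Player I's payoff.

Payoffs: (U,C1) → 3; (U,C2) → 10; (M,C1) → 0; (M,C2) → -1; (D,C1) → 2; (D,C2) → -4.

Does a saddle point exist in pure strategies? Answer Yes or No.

Yes

Row minima: U → 3, M → -1, D → -4; maximin = 3.
Column maxima: C1 → 3, C2 → 10; minimax = 3.
maximin = minimax = 3, so a saddle point exists.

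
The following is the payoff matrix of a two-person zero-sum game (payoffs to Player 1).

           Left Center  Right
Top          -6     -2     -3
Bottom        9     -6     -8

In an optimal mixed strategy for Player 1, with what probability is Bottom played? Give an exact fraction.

3/20

Row minima: Top → -6, Bottom → -8; maximin = -6.
Column maxima: Left → 9, Center → -2, Right → -3; minimax = -3.
-6 ≠ -3, so there is no saddle point; optimal play is mixed.
Center is strictly dominated by Right (it gives Player 1 strictly more in every row), so Player 2 never plays it.
On the remaining 2×2 (Top, Bottom vs Left, Right):
Let Player 1 play Top with probability p. Expected payoff against Left: (-6)p + 9(1−p) = −15p + 9; against Right: (-3)p + (-8)(1−p) = 5p − 8.
Setting these equal: −15p + 9 = 5p − 8 ⇒ −20p = -17 ⇒ p = 17/20, and the value is (-15)·(17/20) + 9 = -15/4.
For Player 2: with q = P(Left), equating Top's and Bottom's payoffs gives −3q − 3 = 17q − 8 ⇒ q = 1/4.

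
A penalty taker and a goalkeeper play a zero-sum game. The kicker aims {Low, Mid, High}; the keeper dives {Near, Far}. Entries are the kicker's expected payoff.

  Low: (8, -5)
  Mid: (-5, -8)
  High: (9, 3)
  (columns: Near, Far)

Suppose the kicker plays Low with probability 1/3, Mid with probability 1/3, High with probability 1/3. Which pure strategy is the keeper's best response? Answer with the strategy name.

Far

If the keeper plays Near, the kicker's expected payoff is (1/3)·8 + (1/3)·(-5) + (1/3)·9 = 4.
If the keeper plays Far, the kicker's expected payoff is (1/3)·(-5) + (1/3)·(-8) + (1/3)·3 = -10/3.
The keeper minimizes the kicker's payoff; the smallest is -10/3, so the best response is Far.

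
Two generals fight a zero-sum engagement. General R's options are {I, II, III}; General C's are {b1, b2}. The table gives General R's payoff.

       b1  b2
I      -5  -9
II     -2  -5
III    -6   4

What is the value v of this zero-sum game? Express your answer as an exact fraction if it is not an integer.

-38/13

Row minima: I → -9, II → -5, III → -6; maximin = -5.
Column maxima: b1 → -2, b2 → 4; minimax = -2.
-5 ≠ -2, so there is no saddle point; optimal play is mixed.
I is strictly dominated by II, so General R never plays it.
On the remaining 2×2 (II, III vs b1, b2):
Let General R play II with probability p. Expected payoff against b1: (-2)p + (-6)(1−p) = 4p − 6; against b2: (-5)p + 4(1−p) = −9p + 4.
Setting these equal: 4p − 6 = −9p + 4 ⇒ 13p = 10 ⇒ p = 10/13, and the value is (4)·(10/13) − 6 = -38/13.
For General C: with q = P(b1), equating II's and III's payoffs gives 3q − 5 = −10q + 4 ⇒ q = 9/13.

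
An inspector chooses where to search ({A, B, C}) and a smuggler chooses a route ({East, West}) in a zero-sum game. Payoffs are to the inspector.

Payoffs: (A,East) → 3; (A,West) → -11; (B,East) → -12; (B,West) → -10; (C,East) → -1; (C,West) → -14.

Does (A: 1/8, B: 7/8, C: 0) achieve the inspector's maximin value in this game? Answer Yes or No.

Yes

Against East this mix gives (1/8)·3 + (7/8)·(-12) = -81/8.
Against West this mix gives (1/8)·(-11) + (7/8)·(-10) = -81/8.
All of the smuggler's active replies (East, West) yield -81/8, and no column does worse for the inspector. The mix makes the smuggler indifferent and guarantees -81/8, so it is optimal.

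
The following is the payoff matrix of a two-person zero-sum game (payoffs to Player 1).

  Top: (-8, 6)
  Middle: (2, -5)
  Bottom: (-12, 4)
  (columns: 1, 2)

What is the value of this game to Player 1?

-4/3

Row minima: Top → -8, Middle → -5, Bottom → -12; maximin = -5.
Column maxima: 1 → 2, 2 → 6; minimax = 2.
-5 ≠ 2, so there is no saddle point; optimal play is mixed.
Bottom is strictly dominated by Top, so Player 1 never plays it.
On the remaining 2×2 (Top, Middle vs 1, 2):
Let Player 1 play Top with probability p. Expected payoff against 1: (-8)p + 2(1−p) = −10p + 2; against 2: 6p + (-5)(1−p) = 11p − 5.
Setting these equal: −10p + 2 = 11p − 5 ⇒ −21p = -7 ⇒ p = 1/3, and the value is (-10)·(1/3) + 2 = -4/3.
For Player 2: with q = P(1), equating Top's and Middle's payoffs gives −14q + 6 = 7q − 5 ⇒ q = 11/21.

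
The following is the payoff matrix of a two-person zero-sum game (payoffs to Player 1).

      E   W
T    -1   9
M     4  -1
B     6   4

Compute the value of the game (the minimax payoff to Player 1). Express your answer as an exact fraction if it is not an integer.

Row minima: T → -1, M → -1, B → 4; maximin = 4.
Column maxima: E → 6, W → 9; minimax = 6.
4 ≠ 6, so there is no saddle point; optimal play is mixed.
M is strictly dominated by B, so Player 1 never plays it.
On the remaining 2×2 (T, B vs E, W):
Let Player 1 play T with probability p. Expected payoff against E: (-1)p + 6(1−p) = −7p + 6; against W: 9p + 4(1−p) = 5p + 4.
Setting these equal: −7p + 6 = 5p + 4 ⇒ −12p = -2 ⇒ p = 1/6, and the value is (-7)·(1/6) + 6 = 29/6.
For Player 2: with q = P(E), equating T's and B's payoffs gives −10q + 9 = 2q + 4 ⇒ q = 5/12.

29/6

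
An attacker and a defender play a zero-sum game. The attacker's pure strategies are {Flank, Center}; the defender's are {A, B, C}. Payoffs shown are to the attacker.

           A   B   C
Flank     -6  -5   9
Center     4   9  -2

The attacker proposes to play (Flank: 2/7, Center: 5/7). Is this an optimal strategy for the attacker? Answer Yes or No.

Against A this mix gives (2/7)·(-6) + (5/7)·4 = 8/7.
Against B this mix gives (2/7)·(-5) + (5/7)·9 = 5.
Against C this mix gives (2/7)·9 + (5/7)·(-2) = 8/7.
All of the defender's active replies (A, C) yield 8/7, and no column does worse for the attacker. The mix makes the defender indifferent and guarantees 8/7, so it is optimal.

Yes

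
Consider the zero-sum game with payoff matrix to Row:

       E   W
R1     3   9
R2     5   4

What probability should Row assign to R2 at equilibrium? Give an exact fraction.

Row minima: R1 → 3, R2 → 4; maximin = 4.
Column maxima: E → 5, W → 9; minimax = 5.
4 ≠ 5, so there is no saddle point; optimal play is mixed.
Let Row play R1 with probability p. Expected payoff against E: 3p + 5(1−p) = −2p + 5; against W: 9p + 4(1−p) = 5p + 4.
Setting these equal: −2p + 5 = 5p + 4 ⇒ −7p = -1 ⇒ p = 1/7, and the value is (-2)·(1/7) + 5 = 33/7.
For Column: with q = P(E), equating R1's and R2's payoffs gives −6q + 9 = q + 4 ⇒ q = 5/7.

6/7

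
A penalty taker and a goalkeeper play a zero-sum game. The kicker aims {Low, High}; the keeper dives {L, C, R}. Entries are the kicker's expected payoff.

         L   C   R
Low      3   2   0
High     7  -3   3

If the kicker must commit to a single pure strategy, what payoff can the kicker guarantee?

0

Row minima: Low → 0, High → -3.
The best of these is 0.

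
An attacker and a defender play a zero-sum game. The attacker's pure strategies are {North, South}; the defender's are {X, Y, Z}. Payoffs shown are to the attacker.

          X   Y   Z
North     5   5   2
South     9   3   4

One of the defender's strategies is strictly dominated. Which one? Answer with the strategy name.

X

Z holds the attacker's payoff strictly below X in every row: 2 < 5, 4 < 9.
So X is strictly dominated for the defender.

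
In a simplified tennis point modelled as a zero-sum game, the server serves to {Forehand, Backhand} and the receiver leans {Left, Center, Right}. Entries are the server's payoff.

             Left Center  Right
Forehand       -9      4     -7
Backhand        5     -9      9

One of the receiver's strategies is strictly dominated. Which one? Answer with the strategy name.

Left holds the server's payoff strictly below Right in every row: -9 < -7, 5 < 9.
So Right is strictly dominated for the receiver.

Right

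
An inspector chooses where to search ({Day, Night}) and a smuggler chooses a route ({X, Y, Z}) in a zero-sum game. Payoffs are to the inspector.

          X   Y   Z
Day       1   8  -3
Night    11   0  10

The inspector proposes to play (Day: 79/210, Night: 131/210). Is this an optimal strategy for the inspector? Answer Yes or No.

Against X this mix gives (79/210)·1 + (131/210)·11 = 152/21.
Against Y this mix gives (79/210)·8 + (131/210)·0 = 316/105.
Against Z this mix gives (79/210)·(-3) + (131/210)·10 = 1073/210.
The smuggler will play Y, holding the inspector to 316/105. Shifting weight toward the row that does better against Y would raise this floor (the equalizing mix achieves 80/21 against both Y and Z), so the proposed strategy is not optimal.

No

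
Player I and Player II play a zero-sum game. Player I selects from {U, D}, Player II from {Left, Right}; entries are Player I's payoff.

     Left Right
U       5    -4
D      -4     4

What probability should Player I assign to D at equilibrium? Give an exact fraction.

9/17

Row minima: U → -4, D → -4; maximin = -4.
Column maxima: Left → 5, Right → 4; minimax = 4.
-4 ≠ 4, so there is no saddle point; optimal play is mixed.
Let Player I play U with probability p. Expected payoff against Left: 5p + (-4)(1−p) = 9p − 4; against Right: (-4)p + 4(1−p) = −8p + 4.
Setting these equal: 9p − 4 = −8p + 4 ⇒ 17p = 8 ⇒ p = 8/17, and the value is (9)·(8/17) − 4 = 4/17.
For Player II: with q = P(Left), equating U's and D's payoffs gives 9q − 4 = −8q + 4 ⇒ q = 8/17.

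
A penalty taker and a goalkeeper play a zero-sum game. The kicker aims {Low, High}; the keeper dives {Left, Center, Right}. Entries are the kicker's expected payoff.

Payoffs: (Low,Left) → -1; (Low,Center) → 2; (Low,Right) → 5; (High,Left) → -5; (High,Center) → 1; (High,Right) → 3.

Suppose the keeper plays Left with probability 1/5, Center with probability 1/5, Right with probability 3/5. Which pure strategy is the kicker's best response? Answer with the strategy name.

Low

Expected payoff of Low: (1/5)·(-1) + (1/5)·2 + (3/5)·5 = 16/5.
Expected payoff of High: (1/5)·(-5) + (1/5)·1 + (3/5)·3 = 1.
The largest is 16/5, so the kicker's best response is Low.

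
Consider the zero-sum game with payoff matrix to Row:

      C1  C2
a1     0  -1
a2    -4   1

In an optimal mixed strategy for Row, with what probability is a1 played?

Row minima: a1 → -1, a2 → -4; maximin = -1.
Column maxima: C1 → 0, C2 → 1; minimax = 0.
-1 ≠ 0, so there is no saddle point; optimal play is mixed.
Let Row play a1 with probability p. Expected payoff against C1: 0p + (-4)(1−p) = 4p − 4; against C2: (-1)p + 1(1−p) = −2p + 1.
Setting these equal: 4p − 4 = −2p + 1 ⇒ 6p = 5 ⇒ p = 5/6, and the value is (4)·(5/6) − 4 = -2/3.
For Column: with q = P(C1), equating a1's and a2's payoffs gives q − 1 = −5q + 1 ⇒ q = 1/3.

5/6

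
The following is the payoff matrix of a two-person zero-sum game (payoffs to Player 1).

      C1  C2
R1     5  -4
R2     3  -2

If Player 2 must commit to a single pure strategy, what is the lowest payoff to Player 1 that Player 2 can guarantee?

-2

Column maxima: C1 → 5, C2 → -2.
The smallest of these is -2.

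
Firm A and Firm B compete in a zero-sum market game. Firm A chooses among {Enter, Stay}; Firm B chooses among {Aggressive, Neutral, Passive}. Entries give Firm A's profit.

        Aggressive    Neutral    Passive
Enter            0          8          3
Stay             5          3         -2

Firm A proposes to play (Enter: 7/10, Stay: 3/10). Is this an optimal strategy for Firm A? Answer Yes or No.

Yes

Against Aggressive this mix gives (7/10)·0 + (3/10)·5 = 3/2.
Against Neutral this mix gives (7/10)·8 + (3/10)·3 = 13/2.
Against Passive this mix gives (7/10)·3 + (3/10)·(-2) = 3/2.
All of Firm B's active replies (Aggressive, Passive) yield 3/2, and no column does worse for Firm A. The mix makes Firm B indifferent and guarantees 3/2, so it is optimal.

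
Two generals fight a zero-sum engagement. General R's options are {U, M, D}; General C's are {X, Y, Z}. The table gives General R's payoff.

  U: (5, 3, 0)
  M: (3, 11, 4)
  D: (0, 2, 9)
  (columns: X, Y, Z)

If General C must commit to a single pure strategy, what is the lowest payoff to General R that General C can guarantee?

5

Column maxima: X → 5, Y → 11, Z → 9.
The smallest of these is 5.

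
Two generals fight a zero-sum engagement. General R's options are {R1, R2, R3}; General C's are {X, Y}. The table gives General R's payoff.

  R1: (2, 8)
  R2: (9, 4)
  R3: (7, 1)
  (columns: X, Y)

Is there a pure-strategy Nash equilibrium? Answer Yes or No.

No

Row minima: R1 → 2, R2 → 4, R3 → 1; maximin = 4.
Column maxima: X → 9, Y → 8; minimax = 8.
4 ≠ 8, so no pure-strategy equilibrium exists.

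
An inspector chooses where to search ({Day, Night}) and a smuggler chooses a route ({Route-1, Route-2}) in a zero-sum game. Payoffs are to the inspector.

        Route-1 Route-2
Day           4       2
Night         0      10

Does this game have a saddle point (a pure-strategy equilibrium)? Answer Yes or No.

No

Row minima: Day → 2, Night → 0; maximin = 2.
Column maxima: Route-1 → 4, Route-2 → 10; minimax = 4.
2 ≠ 4, so no pure-strategy equilibrium exists.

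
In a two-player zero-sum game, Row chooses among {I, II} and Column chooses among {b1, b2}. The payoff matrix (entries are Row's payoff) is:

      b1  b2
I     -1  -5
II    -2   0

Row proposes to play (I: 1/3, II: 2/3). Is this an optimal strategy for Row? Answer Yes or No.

Yes

Against b1 this mix gives (1/3)·(-1) + (2/3)·(-2) = -5/3.
Against b2 this mix gives (1/3)·(-5) + (2/3)·0 = -5/3.
All of Column's active replies (b1, b2) yield -5/3, and no column does worse for Row. The mix makes Column indifferent and guarantees -5/3, so it is optimal.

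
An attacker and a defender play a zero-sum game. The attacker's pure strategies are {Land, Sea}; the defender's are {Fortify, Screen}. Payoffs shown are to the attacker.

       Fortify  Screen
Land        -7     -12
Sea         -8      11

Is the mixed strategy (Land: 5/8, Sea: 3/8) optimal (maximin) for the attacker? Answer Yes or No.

No

Against Fortify this mix gives (5/8)·(-7) + (3/8)·(-8) = -59/8.
Against Screen this mix gives (5/8)·(-12) + (3/8)·11 = -27/8.
The defender will play Fortify, holding the attacker to -59/8. Shifting weight toward the row that does better against Fortify would raise this floor (the equalizing mix achieves -173/24 against both Fortify and Screen), so the proposed strategy is not optimal.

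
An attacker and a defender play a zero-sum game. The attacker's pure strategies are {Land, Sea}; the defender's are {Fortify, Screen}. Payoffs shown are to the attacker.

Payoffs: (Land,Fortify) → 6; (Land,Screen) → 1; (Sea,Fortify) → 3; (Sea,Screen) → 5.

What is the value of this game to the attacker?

Row minima: Land → 1, Sea → 3; maximin = 3.
Column maxima: Fortify → 6, Screen → 5; minimax = 5.
3 ≠ 5, so there is no saddle point; optimal play is mixed.
Let the attacker play Land with probability p. Expected payoff against Fortify: 6p + 3(1−p) = 3p + 3; against Screen: 1p + 5(1−p) = −4p + 5.
Setting these equal: 3p + 3 = −4p + 5 ⇒ 7p = 2 ⇒ p = 2/7, and the value is (3)·(2/7) + 3 = 27/7.
For the defender: with q = P(Fortify), equating Land's and Sea's payoffs gives 5q + 1 = −2q + 5 ⇒ q = 4/7.

27/7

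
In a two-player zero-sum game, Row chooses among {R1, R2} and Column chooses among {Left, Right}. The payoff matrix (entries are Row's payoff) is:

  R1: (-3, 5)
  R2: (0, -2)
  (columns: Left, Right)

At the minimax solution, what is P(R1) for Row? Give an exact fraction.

1/5

Row minima: R1 → -3, R2 → -2; maximin = -2.
Column maxima: Left → 0, Right → 5; minimax = 0.
-2 ≠ 0, so there is no saddle point; optimal play is mixed.
Let Row play R1 with probability p. Expected payoff against Left: (-3)p + 0(1−p) = −3p; against Right: 5p + (-2)(1−p) = 7p − 2.
Setting these equal: −3p = 7p − 2 ⇒ −10p = -2 ⇒ p = 1/5, and the value is (-3)·(1/5) = -3/5.
For Column: with q = P(Left), equating R1's and R2's payoffs gives −8q + 5 = 2q − 2 ⇒ q = 7/10.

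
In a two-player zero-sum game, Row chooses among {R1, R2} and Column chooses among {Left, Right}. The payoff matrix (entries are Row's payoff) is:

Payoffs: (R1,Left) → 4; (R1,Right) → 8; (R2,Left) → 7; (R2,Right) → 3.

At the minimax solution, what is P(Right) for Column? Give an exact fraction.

3/8

Row minima: R1 → 4, R2 → 3; maximin = 4.
Column maxima: Left → 7, Right → 8; minimax = 7.
4 ≠ 7, so there is no saddle point; optimal play is mixed.
Let Row play R1 with probability p. Expected payoff against Left: 4p + 7(1−p) = −3p + 7; against Right: 8p + 3(1−p) = 5p + 3.
Setting these equal: −3p + 7 = 5p + 3 ⇒ −8p = -4 ⇒ p = 1/2, and the value is (-3)·(1/2) + 7 = 11/2.
For Column: with q = P(Left), equating R1's and R2's payoffs gives −4q + 8 = 4q + 3 ⇒ q = 5/8.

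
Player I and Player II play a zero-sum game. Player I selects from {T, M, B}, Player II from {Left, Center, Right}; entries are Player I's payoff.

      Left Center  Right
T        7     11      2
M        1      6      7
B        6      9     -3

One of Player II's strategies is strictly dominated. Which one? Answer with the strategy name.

Left holds Player I's payoff strictly below Center in every row: 7 < 11, 1 < 6, 6 < 9.
So Center is strictly dominated for Player II.

Center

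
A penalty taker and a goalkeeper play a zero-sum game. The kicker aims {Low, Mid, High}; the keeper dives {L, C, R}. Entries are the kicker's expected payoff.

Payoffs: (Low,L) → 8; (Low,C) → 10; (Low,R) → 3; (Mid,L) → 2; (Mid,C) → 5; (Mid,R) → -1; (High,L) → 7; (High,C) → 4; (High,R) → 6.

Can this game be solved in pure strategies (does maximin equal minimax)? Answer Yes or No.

Row minima: Low → 3, Mid → -1, High → 4; maximin = 4.
Column maxima: L → 8, C → 10, R → 6; minimax = 6.
4 ≠ 6, so no pure-strategy equilibrium exists.

No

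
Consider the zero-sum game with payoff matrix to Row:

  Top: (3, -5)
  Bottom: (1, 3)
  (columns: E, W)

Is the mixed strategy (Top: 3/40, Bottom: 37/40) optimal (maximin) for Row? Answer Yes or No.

No

Against E this mix gives (3/40)·3 + (37/40)·1 = 23/20.
Against W this mix gives (3/40)·(-5) + (37/40)·3 = 12/5.
Column will play E, holding Row to 23/20. Shifting weight toward the row that does better against E would raise this floor (the equalizing mix achieves 7/5 against both E and W), so the proposed strategy is not optimal.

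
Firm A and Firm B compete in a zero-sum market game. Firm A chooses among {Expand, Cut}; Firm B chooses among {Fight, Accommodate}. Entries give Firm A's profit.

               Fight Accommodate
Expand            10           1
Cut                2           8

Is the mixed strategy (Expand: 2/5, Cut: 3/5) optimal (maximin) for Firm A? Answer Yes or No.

Against Fight this mix gives (2/5)·10 + (3/5)·2 = 26/5.
Against Accommodate this mix gives (2/5)·1 + (3/5)·8 = 26/5.
All of Firm B's active replies (Fight, Accommodate) yield 26/5, and no column does worse for Firm A. The mix makes Firm B indifferent and guarantees 26/5, so it is optimal.

Yes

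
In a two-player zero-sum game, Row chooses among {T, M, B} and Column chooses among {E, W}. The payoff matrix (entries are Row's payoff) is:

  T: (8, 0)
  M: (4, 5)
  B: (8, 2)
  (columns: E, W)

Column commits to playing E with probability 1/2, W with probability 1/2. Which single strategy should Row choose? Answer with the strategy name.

Expected payoff of T: (1/2)·8 + (1/2)·0 = 4.
Expected payoff of M: (1/2)·4 + (1/2)·5 = 9/2.
Expected payoff of B: (1/2)·8 + (1/2)·2 = 5.
The largest is 5, so Row's best response is B.

B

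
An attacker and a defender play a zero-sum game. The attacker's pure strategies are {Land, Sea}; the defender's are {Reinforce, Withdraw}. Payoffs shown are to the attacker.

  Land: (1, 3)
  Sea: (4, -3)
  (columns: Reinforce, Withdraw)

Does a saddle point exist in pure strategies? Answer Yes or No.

Row minima: Land → 1, Sea → -3; maximin = 1.
Column maxima: Reinforce → 4, Withdraw → 3; minimax = 3.
1 ≠ 3, so no pure-strategy equilibrium exists.

No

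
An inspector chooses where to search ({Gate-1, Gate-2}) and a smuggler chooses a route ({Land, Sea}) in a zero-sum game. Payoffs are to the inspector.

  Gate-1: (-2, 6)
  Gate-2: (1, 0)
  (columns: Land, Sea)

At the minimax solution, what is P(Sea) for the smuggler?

Row minima: Gate-1 → -2, Gate-2 → 0; maximin = 0.
Column maxima: Land → 1, Sea → 6; minimax = 1.
0 ≠ 1, so there is no saddle point; optimal play is mixed.
Let the inspector play Gate-1 with probability p. Expected payoff against Land: (-2)p + 1(1−p) = −3p + 1; against Sea: 6p + 0(1−p) = 6p.
Setting these equal: −3p + 1 = 6p ⇒ −9p = -1 ⇒ p = 1/9, and the value is (-3)·(1/9) + 1 = 2/3.
For the smuggler: with q = P(Land), equating Gate-1's and Gate-2's payoffs gives −8q + 6 = q ⇒ q = 2/3.

1/3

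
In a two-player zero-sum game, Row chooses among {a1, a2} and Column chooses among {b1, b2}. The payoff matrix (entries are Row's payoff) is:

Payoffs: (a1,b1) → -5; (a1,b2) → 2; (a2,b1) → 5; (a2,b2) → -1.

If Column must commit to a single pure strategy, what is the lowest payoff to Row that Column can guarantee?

Column maxima: b1 → 5, b2 → 2.
The smallest of these is 2.

2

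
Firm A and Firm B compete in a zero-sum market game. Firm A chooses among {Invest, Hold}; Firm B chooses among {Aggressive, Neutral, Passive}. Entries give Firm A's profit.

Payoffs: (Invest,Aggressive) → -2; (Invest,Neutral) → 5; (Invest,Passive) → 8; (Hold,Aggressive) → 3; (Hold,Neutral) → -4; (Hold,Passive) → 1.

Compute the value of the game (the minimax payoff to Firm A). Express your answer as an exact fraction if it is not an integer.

Row minima: Invest → -2, Hold → -4; maximin = -2.
Column maxima: Aggressive → 3, Neutral → 5, Passive → 8; minimax = 3.
-2 ≠ 3, so there is no saddle point; optimal play is mixed.
Passive is strictly dominated by Neutral (it gives Firm A strictly more in every row), so Firm B never plays it.
On the remaining 2×2 (Invest, Hold vs Aggressive, Neutral):
Let Firm A play Invest with probability p. Expected payoff against Aggressive: (-2)p + 3(1−p) = −5p + 3; against Neutral: 5p + (-4)(1−p) = 9p − 4.
Setting these equal: −5p + 3 = 9p − 4 ⇒ −14p = -7 ⇒ p = 1/2, and the value is (-5)·(1/2) + 3 = 1/2.
For Firm B: with q = P(Aggressive), equating Invest's and Hold's payoffs gives −7q + 5 = 7q − 4 ⇒ q = 9/14.

1/2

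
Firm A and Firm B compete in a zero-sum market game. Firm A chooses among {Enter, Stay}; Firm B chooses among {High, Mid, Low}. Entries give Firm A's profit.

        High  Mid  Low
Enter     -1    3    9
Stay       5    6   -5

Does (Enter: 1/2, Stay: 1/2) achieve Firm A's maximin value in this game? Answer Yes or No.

Against High this mix gives (1/2)·(-1) + (1/2)·5 = 2.
Against Mid this mix gives (1/2)·3 + (1/2)·6 = 9/2.
Against Low this mix gives (1/2)·9 + (1/2)·(-5) = 2.
All of Firm B's active replies (High, Low) yield 2, and no column does worse for Firm A. The mix makes Firm B indifferent and guarantees 2, so it is optimal.

Yes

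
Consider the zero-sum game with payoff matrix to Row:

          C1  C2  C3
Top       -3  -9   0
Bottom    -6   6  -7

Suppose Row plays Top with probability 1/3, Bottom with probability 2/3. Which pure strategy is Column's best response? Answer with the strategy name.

If Column plays C1, Row's expected payoff is (1/3)·(-3) + (2/3)·(-6) = -5.
If Column plays C2, Row's expected payoff is (1/3)·(-9) + (2/3)·6 = 1.
If Column plays C3, Row's expected payoff is (1/3)·0 + (2/3)·(-7) = -14/3.
Column minimizes Row's payoff; the smallest is -5, so the best response is C1.

C1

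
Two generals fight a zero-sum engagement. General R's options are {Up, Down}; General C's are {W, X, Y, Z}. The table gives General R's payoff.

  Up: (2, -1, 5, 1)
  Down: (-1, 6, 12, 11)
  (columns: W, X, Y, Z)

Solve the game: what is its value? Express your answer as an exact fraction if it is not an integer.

11/10

Row minima: Up → -1, Down → -1; maximin = -1.
Column maxima: W → 2, X → 6, Y → 12, Z → 11; minimax = 2.
-1 ≠ 2, so there is no saddle point; optimal play is mixed.
Y is strictly dominated by W (it gives General R strictly more in every row), so General C never plays it.
Z is strictly dominated by X (it gives General R strictly more in every row), so General C never plays it.
On the remaining 2×2 (Up, Down vs W, X):
Let General R play Up with probability p. Expected payoff against W: 2p + (-1)(1−p) = 3p − 1; against X: (-1)p + 6(1−p) = −7p + 6.
Setting these equal: 3p − 1 = −7p + 6 ⇒ 10p = 7 ⇒ p = 7/10, and the value is (3)·(7/10) − 1 = 11/10.
For General C: with q = P(W), equating Up's and Down's payoffs gives 3q − 1 = −7q + 6 ⇒ q = 7/10.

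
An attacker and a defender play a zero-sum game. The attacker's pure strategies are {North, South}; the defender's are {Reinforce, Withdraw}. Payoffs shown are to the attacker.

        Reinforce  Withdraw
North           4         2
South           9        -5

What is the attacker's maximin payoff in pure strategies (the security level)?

2

Row minima: North → 2, South → -5.
The best of these is 2.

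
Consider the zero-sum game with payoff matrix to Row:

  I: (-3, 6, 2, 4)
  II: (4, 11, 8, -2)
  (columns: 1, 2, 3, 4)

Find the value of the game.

Row minima: I → -3, II → -2; maximin = -2.
Column maxima: 1 → 4, 2 → 11, 3 → 8, 4 → 4; minimax = 4.
-2 ≠ 4, so there is no saddle point; optimal play is mixed.
2 is strictly dominated by 1 (it gives Row strictly more in every row), so Column never plays it.
3 is strictly dominated by 1 (it gives Row strictly more in every row), so Column never plays it.
On the remaining 2×2 (I, II vs 1, 4):
Let Row play I with probability p. Expected payoff against 1: (-3)p + 4(1−p) = −7p + 4; against 4: 4p + (-2)(1−p) = 6p − 2.
Setting these equal: −7p + 4 = 6p − 2 ⇒ −13p = -6 ⇒ p = 6/13, and the value is (-7)·(6/13) + 4 = 10/13.
For Column: with q = P(1), equating I's and II's payoffs gives −7q + 4 = 6q − 2 ⇒ q = 6/13.

10/13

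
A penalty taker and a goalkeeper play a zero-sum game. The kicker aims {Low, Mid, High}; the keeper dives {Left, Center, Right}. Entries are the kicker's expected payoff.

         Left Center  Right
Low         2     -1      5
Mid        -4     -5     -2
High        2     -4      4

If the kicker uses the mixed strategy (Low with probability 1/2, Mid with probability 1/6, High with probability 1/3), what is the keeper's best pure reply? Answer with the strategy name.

Center

If the keeper plays Left, the kicker's expected payoff is (1/2)·2 + (1/6)·(-4) + (1/3)·2 = 1.
If the keeper plays Center, the kicker's expected payoff is (1/2)·(-1) + (1/6)·(-5) + (1/3)·(-4) = -8/3.
If the keeper plays Right, the kicker's expected payoff is (1/2)·5 + (1/6)·(-2) + (1/3)·4 = 7/2.
The keeper minimizes the kicker's payoff; the smallest is -8/3, so the best response is Center.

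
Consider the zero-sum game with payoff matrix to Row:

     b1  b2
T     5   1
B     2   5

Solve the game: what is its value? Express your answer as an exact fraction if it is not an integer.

Row minima: T → 1, B → 2; maximin = 2.
Column maxima: b1 → 5, b2 → 5; minimax = 5.
2 ≠ 5, so there is no saddle point; optimal play is mixed.
Let Row play T with probability p. Expected payoff against b1: 5p + 2(1−p) = 3p + 2; against b2: 1p + 5(1−p) = −4p + 5.
Setting these equal: 3p + 2 = −4p + 5 ⇒ 7p = 3 ⇒ p = 3/7, and the value is (3)·(3/7) + 2 = 23/7.
For Column: with q = P(b1), equating T's and B's payoffs gives 4q + 1 = −3q + 5 ⇒ q = 4/7.

23/7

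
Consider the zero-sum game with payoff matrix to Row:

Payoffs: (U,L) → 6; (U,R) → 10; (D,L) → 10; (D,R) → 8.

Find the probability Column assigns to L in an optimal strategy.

Row minima: U → 6, D → 8; maximin = 8.
Column maxima: L → 10, R → 10; minimax = 10.
8 ≠ 10, so there is no saddle point; optimal play is mixed.
Let Row play U with probability p. Expected payoff against L: 6p + 10(1−p) = −4p + 10; against R: 10p + 8(1−p) = 2p + 8.
Setting these equal: −4p + 10 = 2p + 8 ⇒ −6p = -2 ⇒ p = 1/3, and the value is (-4)·(1/3) + 10 = 26/3.
For Column: with q = P(L), equating U's and D's payoffs gives −4q + 10 = 2q + 8 ⇒ q = 1/3.

1/3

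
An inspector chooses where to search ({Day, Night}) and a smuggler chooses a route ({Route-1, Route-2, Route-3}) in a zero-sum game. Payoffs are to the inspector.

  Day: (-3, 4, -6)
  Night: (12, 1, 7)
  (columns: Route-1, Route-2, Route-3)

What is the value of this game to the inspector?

17/8

Row minima: Day → -6, Night → 1; maximin = 1.
Column maxima: Route-1 → 12, Route-2 → 4, Route-3 → 7; minimax = 4.
1 ≠ 4, so there is no saddle point; optimal play is mixed.
Route-1 is strictly dominated by Route-3 (it gives the inspector strictly more in every row), so the smuggler never plays it.
On the remaining 2×2 (Day, Night vs Route-2, Route-3):
Let the inspector play Day with probability p. Expected payoff against Route-2: 4p + 1(1−p) = 3p + 1; against Route-3: (-6)p + 7(1−p) = −13p + 7.
Setting these equal: 3p + 1 = −13p + 7 ⇒ 16p = 6 ⇒ p = 3/8, and the value is (3)·(3/8) + 1 = 17/8.
For the smuggler: with q = P(Route-2), equating Day's and Night's payoffs gives 10q − 6 = −6q + 7 ⇒ q = 13/16.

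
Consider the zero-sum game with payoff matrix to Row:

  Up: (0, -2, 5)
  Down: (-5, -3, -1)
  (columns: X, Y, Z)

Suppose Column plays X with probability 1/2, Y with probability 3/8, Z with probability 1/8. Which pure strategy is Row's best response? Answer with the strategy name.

Expected payoff of Up: (1/2)·0 + (3/8)·(-2) + (1/8)·5 = -1/8.
Expected payoff of Down: (1/2)·(-5) + (3/8)·(-3) + (1/8)·(-1) = -15/4.
The largest is -1/8, so Row's best response is Up.

Up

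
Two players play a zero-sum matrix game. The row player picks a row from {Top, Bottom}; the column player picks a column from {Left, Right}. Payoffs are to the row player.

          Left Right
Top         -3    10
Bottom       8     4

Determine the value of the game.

Row minima: Top → -3, Bottom → 4; maximin = 4.
Column maxima: Left → 8, Right → 10; minimax = 8.
4 ≠ 8, so there is no saddle point; optimal play is mixed.
Let the row player play Top with probability p. Expected payoff against Left: (-3)p + 8(1−p) = −11p + 8; against Right: 10p + 4(1−p) = 6p + 4.
Setting these equal: −11p + 8 = 6p + 4 ⇒ −17p = -4 ⇒ p = 4/17, and the value is (-11)·(4/17) + 8 = 92/17.
For the column player: with q = P(Left), equating Top's and Bottom's payoffs gives −13q + 10 = 4q + 4 ⇒ q = 6/17.

92/17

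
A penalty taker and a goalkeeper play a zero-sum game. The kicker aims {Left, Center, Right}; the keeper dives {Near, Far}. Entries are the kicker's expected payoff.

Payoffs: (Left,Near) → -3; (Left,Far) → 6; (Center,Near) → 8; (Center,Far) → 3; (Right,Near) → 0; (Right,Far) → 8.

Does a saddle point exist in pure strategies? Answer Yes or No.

Row minima: Left → -3, Center → 3, Right → 0; maximin = 3.
Column maxima: Near → 8, Far → 8; minimax = 8.
3 ≠ 8, so no pure-strategy equilibrium exists.

No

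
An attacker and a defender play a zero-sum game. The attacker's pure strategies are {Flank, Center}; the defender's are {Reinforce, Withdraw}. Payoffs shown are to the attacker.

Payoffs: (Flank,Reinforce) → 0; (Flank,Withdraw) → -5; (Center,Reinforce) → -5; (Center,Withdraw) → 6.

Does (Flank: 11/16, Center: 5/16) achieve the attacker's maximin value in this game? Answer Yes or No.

Yes

Against Reinforce this mix gives (11/16)·0 + (5/16)·(-5) = -25/16.
Against Withdraw this mix gives (11/16)·(-5) + (5/16)·6 = -25/16.
All of the defender's active replies (Reinforce, Withdraw) yield -25/16, and no column does worse for the attacker. The mix makes the defender indifferent and guarantees -25/16, so it is optimal.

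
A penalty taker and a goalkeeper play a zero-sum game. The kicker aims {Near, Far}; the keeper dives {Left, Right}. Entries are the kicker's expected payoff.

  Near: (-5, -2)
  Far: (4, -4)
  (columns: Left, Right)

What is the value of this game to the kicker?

Row minima: Near → -5, Far → -4; maximin = -4.
Column maxima: Left → 4, Right → -2; minimax = -2.
-4 ≠ -2, so there is no saddle point; optimal play is mixed.
Let the kicker play Near with probability p. Expected payoff against Left: (-5)p + 4(1−p) = −9p + 4; against Right: (-2)p + (-4)(1−p) = 2p − 4.
Setting these equal: −9p + 4 = 2p − 4 ⇒ −11p = -8 ⇒ p = 8/11, and the value is (-9)·(8/11) + 4 = -28/11.
For the keeper: with q = P(Left), equating Near's and Far's payoffs gives −3q − 2 = 8q − 4 ⇒ q = 2/11.

-28/11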